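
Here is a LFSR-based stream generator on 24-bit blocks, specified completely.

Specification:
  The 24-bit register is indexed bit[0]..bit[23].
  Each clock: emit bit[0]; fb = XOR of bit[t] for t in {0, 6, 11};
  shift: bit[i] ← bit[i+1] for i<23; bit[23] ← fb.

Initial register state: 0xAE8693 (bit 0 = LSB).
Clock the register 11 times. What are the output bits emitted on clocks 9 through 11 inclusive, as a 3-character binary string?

reg_0 = 0xAE8693
clock 1: out=1, reg = 0xD74349
clock 2: out=1, reg = 0x6BA1A4
clock 3: out=0, reg = 0x35D0D2
clock 4: out=0, reg = 0x9AE869
clock 5: out=1, reg = 0xCD7434
clock 6: out=0, reg = 0x66BA1A
clock 7: out=0, reg = 0xB35D0D
clock 8: out=1, reg = 0x59AE86
clock 9: out=0, reg = 0xACD743
clock 10: out=1, reg = 0x566BA1
clock 11: out=1, reg = 0x2B35D0

011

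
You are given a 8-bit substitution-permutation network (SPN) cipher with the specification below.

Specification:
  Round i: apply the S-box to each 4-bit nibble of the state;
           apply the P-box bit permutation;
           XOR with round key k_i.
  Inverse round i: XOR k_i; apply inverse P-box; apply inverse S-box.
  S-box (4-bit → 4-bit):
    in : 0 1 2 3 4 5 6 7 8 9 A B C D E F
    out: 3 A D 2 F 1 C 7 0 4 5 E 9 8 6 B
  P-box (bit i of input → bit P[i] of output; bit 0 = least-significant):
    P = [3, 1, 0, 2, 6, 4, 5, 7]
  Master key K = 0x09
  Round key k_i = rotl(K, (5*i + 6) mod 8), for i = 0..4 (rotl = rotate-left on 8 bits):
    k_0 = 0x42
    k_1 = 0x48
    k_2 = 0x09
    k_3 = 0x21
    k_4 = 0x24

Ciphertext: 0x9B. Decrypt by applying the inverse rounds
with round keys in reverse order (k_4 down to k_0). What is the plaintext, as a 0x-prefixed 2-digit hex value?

0xEF

s_0 = ciphertext = 0x9B
s_1 = InvRound(s_0, k_4) = 0xB4
s_2 = InvRound(s_1, k_3) = 0x16
s_3 = InvRound(s_2, k_2) = 0x34
s_4 = InvRound(s_3, k_1) = 0x7C
s_5 = InvRound(s_4, k_0) = 0xEF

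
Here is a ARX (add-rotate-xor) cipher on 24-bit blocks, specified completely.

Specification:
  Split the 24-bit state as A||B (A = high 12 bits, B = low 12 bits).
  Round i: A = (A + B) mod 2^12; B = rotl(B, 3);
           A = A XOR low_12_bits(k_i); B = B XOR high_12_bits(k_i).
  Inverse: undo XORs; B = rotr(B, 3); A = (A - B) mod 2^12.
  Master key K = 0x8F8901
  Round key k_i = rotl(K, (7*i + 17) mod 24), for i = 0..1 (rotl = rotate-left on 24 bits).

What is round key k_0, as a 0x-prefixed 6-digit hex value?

K = 0x8F8901
k_0 = rotl(K, (7*0+17) mod 24) = rotl(K, 17) = 0x031F12

0x031F12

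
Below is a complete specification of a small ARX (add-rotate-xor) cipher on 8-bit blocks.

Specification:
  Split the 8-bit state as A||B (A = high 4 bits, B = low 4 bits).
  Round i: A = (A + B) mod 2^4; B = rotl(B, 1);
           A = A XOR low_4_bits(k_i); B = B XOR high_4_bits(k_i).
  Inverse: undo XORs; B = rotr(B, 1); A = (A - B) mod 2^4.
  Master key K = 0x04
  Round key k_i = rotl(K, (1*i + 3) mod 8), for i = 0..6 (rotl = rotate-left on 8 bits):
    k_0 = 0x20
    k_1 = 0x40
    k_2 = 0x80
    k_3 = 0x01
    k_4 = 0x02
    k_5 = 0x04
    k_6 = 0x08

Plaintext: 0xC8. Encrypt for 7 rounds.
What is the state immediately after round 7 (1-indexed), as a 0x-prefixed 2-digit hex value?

s_0 = plaintext = 0xC8
s_1 = Round(s_0, k_0) = 0x43
s_2 = Round(s_1, k_1) = 0x72
s_3 = Round(s_2, k_2) = 0x9C
s_4 = Round(s_3, k_3) = 0x49
s_5 = Round(s_4, k_4) = 0xF3
s_6 = Round(s_5, k_5) = 0x66
s_7 = Round(s_6, k_6) = 0x4C

0x4C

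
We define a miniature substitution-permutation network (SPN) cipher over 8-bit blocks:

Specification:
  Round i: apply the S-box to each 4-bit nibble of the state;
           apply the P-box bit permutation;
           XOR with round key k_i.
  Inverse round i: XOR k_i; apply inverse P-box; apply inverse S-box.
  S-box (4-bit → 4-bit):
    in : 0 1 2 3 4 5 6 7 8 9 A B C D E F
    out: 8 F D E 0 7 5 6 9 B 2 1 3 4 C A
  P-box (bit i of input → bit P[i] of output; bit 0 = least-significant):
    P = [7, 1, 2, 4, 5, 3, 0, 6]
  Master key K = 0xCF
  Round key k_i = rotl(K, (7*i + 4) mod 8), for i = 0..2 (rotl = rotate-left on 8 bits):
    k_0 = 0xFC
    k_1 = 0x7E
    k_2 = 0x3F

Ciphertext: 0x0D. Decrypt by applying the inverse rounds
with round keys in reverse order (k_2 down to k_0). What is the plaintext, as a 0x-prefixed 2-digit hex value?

0xD3

s_0 = ciphertext = 0x0D
s_1 = InvRound(s_0, k_2) = 0xBF
s_2 = InvRound(s_1, k_1) = 0xEB
s_3 = InvRound(s_2, k_0) = 0xD3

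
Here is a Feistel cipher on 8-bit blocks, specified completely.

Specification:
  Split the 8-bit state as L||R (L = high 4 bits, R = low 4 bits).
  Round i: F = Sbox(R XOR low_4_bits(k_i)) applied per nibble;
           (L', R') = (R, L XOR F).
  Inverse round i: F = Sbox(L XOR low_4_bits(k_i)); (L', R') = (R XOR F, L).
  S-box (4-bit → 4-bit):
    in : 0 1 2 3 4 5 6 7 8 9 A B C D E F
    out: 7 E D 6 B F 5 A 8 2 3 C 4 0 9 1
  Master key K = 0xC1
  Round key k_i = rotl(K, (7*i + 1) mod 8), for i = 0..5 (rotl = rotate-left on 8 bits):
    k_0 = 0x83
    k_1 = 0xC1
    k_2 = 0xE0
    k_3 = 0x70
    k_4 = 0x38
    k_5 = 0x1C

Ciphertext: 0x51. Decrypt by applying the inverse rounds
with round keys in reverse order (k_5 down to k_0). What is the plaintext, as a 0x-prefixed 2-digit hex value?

s_0 = ciphertext = 0x51
s_1 = InvRound(s_0, k_5) = 0x35
s_2 = InvRound(s_1, k_4) = 0x93
s_3 = InvRound(s_2, k_3) = 0x19
s_4 = InvRound(s_3, k_2) = 0x71
s_5 = InvRound(s_4, k_1) = 0x47
s_6 = InvRound(s_5, k_0) = 0xD4

0xD4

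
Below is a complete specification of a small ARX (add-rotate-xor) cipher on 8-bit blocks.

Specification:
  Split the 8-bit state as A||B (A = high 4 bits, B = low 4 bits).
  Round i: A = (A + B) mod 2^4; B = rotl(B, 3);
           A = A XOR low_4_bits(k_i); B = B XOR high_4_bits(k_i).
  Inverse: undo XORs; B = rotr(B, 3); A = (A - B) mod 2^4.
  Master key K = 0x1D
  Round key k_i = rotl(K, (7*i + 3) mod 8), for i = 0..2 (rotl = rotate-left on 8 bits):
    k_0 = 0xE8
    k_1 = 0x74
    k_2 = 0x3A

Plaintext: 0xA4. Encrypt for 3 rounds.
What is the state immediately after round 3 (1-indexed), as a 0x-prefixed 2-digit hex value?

s_0 = plaintext = 0xA4
s_1 = Round(s_0, k_0) = 0x6C
s_2 = Round(s_1, k_1) = 0x61
s_3 = Round(s_2, k_2) = 0xDB

0xDB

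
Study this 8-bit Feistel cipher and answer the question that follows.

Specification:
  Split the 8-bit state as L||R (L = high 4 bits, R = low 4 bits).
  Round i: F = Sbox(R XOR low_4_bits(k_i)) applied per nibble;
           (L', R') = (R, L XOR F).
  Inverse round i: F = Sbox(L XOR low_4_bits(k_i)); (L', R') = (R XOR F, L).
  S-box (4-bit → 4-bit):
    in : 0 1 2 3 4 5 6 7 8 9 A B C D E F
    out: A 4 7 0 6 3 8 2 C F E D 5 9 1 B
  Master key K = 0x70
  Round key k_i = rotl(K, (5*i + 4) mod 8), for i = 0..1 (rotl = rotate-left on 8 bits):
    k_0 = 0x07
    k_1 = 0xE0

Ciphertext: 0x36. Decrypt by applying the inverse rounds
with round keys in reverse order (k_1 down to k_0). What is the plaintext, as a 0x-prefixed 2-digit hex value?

0x76

s_0 = ciphertext = 0x36
s_1 = InvRound(s_0, k_1) = 0x63
s_2 = InvRound(s_1, k_0) = 0x76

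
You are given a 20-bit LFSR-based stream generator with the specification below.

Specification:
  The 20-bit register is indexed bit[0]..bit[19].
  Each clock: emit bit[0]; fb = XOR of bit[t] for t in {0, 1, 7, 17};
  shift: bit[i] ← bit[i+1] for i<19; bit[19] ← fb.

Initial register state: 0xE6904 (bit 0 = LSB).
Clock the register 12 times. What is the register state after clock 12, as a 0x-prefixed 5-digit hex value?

0x90BE6

reg_0 = 0xE6904
clock 1: out=0, reg = 0xF3482
clock 2: out=0, reg = 0xF9A41
clock 3: out=1, reg = 0x7CD20
clock 4: out=0, reg = 0xBE690
clock 5: out=0, reg = 0x5F348
clock 6: out=0, reg = 0x2F9A4
clock 7: out=0, reg = 0x17CD2
clock 8: out=0, reg = 0x0BE69
clock 9: out=1, reg = 0x85F34
clock 10: out=0, reg = 0x42F9A
clock 11: out=0, reg = 0x217CD
clock 12: out=1, reg = 0x90BE6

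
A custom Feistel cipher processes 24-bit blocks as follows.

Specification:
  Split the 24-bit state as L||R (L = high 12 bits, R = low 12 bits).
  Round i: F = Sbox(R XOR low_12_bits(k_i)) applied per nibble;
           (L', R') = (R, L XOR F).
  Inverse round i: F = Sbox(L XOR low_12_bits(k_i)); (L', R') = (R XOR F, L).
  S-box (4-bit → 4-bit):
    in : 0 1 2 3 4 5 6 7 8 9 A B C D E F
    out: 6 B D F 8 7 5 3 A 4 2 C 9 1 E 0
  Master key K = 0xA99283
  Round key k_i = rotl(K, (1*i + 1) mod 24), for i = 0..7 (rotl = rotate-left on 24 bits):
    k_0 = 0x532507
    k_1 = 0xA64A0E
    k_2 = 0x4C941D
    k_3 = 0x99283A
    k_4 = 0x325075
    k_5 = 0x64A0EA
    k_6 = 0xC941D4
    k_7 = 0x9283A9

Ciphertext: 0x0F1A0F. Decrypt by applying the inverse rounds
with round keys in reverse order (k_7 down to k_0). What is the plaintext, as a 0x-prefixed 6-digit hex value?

s_0 = ciphertext = 0x0F1A0F
s_1 = InvRound(s_0, k_7) = 0x5750F1
s_2 = InvRound(s_1, k_6) = 0x8DA575
s_3 = InvRound(s_2, k_5) = 0xF838DA
s_4 = InvRound(s_3, k_4) = 0x8DFF83
s_5 = InvRound(s_4, k_3) = 0x9648DF
s_6 = InvRound(s_5, k_2) = 0x9EB964
s_7 = InvRound(s_6, k_1) = 0x6839EB
s_8 = InvRound(s_7, k_0) = 0x643683

0x643683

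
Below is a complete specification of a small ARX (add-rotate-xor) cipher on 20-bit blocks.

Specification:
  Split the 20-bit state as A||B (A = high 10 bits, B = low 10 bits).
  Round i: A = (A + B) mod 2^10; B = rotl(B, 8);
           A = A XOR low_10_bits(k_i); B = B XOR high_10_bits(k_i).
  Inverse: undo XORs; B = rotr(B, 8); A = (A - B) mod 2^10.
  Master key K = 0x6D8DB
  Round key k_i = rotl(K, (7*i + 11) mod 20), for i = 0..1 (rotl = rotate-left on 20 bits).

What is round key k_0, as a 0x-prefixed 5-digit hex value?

0x6DB6C

K = 0x6D8DB
k_0 = rotl(K, (7*0+11) mod 20) = rotl(K, 11) = 0x6DB6C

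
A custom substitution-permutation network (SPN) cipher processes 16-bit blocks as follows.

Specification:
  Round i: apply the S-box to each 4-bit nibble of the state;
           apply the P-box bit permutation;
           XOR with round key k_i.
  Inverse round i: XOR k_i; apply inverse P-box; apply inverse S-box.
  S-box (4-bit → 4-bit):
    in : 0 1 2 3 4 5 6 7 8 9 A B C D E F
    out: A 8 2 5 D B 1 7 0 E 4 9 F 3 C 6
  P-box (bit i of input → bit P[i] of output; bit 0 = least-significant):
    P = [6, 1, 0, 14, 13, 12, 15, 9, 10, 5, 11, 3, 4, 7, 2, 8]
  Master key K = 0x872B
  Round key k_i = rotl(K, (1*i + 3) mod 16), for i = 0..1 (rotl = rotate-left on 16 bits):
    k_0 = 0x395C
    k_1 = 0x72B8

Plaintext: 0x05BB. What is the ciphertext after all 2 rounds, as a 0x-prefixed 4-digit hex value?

0x1961

s_0 = plaintext = 0x05BB
s_1 = Round(s_0, k_0) = 0x5EB4
s_2 = Round(s_1, k_1) = 0x1961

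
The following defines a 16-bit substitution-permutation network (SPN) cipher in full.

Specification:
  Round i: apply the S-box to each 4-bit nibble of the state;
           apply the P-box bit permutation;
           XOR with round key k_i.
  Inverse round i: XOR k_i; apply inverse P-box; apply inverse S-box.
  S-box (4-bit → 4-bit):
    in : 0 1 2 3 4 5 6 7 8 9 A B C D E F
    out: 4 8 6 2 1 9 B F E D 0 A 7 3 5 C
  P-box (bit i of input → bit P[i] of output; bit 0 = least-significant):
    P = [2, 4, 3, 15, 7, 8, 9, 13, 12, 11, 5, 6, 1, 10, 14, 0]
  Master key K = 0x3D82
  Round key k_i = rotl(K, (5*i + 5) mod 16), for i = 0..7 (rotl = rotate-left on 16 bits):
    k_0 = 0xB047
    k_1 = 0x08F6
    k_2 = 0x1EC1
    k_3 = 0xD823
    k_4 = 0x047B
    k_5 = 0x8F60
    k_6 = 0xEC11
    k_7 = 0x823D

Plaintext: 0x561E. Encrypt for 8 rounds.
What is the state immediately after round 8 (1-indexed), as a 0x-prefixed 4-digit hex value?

0x26F0

s_0 = plaintext = 0x561E
s_1 = Round(s_0, k_0) = 0x8808
s_2 = Round(s_1, k_1) = 0xC68F
s_3 = Round(s_2, k_2) = 0xE18B
s_4 = Round(s_3, k_3) = 0x3B71
s_5 = Round(s_4, k_4) = 0xABBB
s_6 = Round(s_5, k_5) = 0x2630
s_7 = Round(s_6, k_6) = 0xB159
s_8 = Round(s_7, k_7) = 0x26F0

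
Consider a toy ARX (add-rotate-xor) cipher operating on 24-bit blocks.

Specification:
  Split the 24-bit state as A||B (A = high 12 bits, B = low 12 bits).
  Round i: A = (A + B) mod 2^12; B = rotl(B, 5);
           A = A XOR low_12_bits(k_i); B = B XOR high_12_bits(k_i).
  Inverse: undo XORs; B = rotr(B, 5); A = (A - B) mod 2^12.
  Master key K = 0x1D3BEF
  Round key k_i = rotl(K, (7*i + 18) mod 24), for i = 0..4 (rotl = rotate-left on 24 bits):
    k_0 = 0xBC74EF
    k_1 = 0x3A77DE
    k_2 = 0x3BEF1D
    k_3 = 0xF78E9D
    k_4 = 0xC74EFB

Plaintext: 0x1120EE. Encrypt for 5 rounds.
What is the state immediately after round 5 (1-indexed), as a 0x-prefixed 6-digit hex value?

0xD980DC

s_0 = plaintext = 0x1120EE
s_1 = Round(s_0, k_0) = 0x6EF606
s_2 = Round(s_1, k_1) = 0xB2B36B
s_3 = Round(s_2, k_2) = 0x18BED8
s_4 = Round(s_3, k_3) = 0xEFE465
s_5 = Round(s_4, k_4) = 0xD980DC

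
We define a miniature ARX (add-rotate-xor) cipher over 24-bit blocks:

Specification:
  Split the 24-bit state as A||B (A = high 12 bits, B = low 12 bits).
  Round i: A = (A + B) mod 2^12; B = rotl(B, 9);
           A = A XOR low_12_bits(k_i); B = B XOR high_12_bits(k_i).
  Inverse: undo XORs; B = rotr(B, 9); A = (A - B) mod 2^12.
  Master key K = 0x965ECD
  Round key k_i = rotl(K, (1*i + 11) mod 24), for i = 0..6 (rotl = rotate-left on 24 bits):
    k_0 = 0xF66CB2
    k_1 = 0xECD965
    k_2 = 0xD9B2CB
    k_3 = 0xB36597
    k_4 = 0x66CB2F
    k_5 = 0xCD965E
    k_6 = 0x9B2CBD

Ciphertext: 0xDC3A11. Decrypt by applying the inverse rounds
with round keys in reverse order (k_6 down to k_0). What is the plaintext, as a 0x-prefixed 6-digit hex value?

0x0EE7AD

s_0 = ciphertext = 0xDC3A11
s_1 = InvRound(s_0, k_6) = 0x465D19
s_2 = InvRound(s_1, k_5) = 0x43BE00
s_3 = InvRound(s_2, k_4) = 0xBB0364
s_4 = InvRound(s_3, k_3) = 0xB93294
s_5 = InvRound(s_4, k_2) = 0x0D987F
s_6 = InvRound(s_5, k_1) = 0x429593
s_7 = InvRound(s_6, k_0) = 0x0EE7AD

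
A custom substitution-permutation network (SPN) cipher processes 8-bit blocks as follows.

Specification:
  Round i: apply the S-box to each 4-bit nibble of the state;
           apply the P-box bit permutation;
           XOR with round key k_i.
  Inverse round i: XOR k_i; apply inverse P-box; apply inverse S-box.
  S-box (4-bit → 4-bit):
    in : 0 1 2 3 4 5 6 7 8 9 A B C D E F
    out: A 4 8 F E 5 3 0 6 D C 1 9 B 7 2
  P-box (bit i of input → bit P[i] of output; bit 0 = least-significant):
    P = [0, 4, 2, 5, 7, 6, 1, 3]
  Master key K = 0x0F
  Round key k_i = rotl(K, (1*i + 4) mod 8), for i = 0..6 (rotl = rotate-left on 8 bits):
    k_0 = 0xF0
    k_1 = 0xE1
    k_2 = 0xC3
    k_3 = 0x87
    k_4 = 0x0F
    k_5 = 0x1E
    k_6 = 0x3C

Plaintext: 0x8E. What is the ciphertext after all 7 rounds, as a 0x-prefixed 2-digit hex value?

0x5F

s_0 = plaintext = 0x8E
s_1 = Round(s_0, k_0) = 0xA7
s_2 = Round(s_1, k_1) = 0xEB
s_3 = Round(s_2, k_2) = 0x00
s_4 = Round(s_3, k_3) = 0xFF
s_5 = Round(s_4, k_4) = 0x5F
s_6 = Round(s_5, k_5) = 0x8C
s_7 = Round(s_6, k_6) = 0x5F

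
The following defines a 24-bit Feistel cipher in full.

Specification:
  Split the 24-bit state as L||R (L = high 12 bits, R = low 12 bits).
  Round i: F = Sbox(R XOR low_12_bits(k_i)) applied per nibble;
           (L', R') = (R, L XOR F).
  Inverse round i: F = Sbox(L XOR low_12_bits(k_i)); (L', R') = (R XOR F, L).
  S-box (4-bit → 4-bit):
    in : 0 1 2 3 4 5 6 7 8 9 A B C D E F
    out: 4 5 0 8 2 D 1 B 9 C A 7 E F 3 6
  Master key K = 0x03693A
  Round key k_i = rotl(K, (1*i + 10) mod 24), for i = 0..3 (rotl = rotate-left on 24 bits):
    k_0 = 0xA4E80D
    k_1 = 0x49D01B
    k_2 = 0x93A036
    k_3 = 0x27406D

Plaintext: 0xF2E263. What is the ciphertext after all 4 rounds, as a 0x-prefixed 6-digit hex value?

0x3EF7F2

s_0 = plaintext = 0xF2E263
s_1 = Round(s_0, k_0) = 0x26353D
s_2 = Round(s_1, k_1) = 0x53DF62
s_3 = Round(s_2, k_2) = 0xF623EF
s_4 = Round(s_3, k_3) = 0x3EF7F2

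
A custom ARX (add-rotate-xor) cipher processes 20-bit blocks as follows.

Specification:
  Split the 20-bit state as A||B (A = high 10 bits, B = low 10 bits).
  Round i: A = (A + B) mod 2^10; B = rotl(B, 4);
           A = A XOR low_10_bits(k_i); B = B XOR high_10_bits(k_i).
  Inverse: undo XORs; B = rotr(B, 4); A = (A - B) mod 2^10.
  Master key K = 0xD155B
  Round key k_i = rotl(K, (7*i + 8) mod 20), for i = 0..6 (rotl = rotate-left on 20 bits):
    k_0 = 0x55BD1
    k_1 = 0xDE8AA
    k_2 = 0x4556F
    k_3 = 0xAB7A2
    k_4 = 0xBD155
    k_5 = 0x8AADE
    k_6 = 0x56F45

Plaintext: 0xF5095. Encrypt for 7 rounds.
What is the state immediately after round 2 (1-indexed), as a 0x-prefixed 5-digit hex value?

0xC5B3A

s_0 = plaintext = 0xF5095
s_1 = Round(s_0, k_0) = 0xEE004
s_2 = Round(s_1, k_1) = 0xC5B3A
s_3 = Round(s_2, k_2) = 0xCFEB9
s_4 = Round(s_3, k_3) = 0x96937
s_5 = Round(s_4, k_4) = 0xB1180
s_6 = Round(s_5, k_5) = 0xA6A2C
s_7 = Round(s_6, k_6) = 0xE0F93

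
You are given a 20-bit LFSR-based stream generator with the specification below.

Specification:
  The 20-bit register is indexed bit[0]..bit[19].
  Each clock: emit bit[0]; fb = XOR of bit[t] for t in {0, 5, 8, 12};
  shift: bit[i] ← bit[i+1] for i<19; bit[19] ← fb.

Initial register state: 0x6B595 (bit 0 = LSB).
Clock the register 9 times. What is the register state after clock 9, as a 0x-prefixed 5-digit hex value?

reg_0 = 0x6B595
clock 1: out=1, reg = 0xB5ACA
clock 2: out=0, reg = 0xDAD65
clock 3: out=1, reg = 0xED6B2
clock 4: out=0, reg = 0x76B59
clock 5: out=1, reg = 0x3B5AC
clock 6: out=0, reg = 0x9DAD6
clock 7: out=0, reg = 0xCED6B
clock 8: out=1, reg = 0xE76B5
clock 9: out=1, reg = 0xF3B5A

0xF3B5A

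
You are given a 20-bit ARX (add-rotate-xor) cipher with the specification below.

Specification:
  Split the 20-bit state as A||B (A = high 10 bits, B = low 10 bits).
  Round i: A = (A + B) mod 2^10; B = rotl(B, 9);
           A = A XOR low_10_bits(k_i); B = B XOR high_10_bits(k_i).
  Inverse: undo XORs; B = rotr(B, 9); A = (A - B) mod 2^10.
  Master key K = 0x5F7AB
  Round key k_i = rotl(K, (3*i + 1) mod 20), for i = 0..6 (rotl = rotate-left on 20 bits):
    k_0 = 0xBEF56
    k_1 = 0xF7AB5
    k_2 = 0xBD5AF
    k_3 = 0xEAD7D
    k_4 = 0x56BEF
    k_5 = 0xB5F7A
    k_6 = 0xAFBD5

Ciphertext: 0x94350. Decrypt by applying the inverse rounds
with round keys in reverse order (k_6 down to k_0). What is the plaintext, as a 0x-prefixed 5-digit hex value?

0x11205

s_0 = ciphertext = 0x94350
s_1 = InvRound(s_0, k_6) = 0x6A7DC
s_2 = InvRound(s_1, k_5) = 0x2F616
s_3 = InvRound(s_2, k_4) = 0x2E699
s_4 = InvRound(s_3, k_3) = 0xD8264
s_5 = InvRound(s_4, k_2) = 0x6B522
s_6 = InvRound(s_5, k_1) = 0x47DF9
s_7 = InvRound(s_6, k_0) = 0x11205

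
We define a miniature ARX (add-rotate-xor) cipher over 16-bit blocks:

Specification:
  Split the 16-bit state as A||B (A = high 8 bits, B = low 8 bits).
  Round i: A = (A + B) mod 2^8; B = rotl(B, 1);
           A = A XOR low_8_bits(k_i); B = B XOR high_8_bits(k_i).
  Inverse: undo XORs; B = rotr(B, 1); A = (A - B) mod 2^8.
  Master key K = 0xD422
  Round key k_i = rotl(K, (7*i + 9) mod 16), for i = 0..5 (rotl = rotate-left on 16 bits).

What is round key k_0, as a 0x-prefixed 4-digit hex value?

K = 0xD422
k_0 = rotl(K, (7*0+9) mod 16) = rotl(K, 9) = 0x45A8

0x45A8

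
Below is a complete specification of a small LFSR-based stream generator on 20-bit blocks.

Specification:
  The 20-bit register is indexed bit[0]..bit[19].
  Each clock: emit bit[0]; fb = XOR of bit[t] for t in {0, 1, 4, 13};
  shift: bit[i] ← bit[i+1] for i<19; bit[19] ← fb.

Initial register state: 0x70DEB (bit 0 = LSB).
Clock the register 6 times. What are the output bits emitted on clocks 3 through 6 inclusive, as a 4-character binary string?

0101

reg_0 = 0x70DEB
clock 1: out=1, reg = 0x386F5
clock 2: out=1, reg = 0x1C37A
clock 3: out=0, reg = 0x0E1BD
clock 4: out=1, reg = 0x870DE
clock 5: out=0, reg = 0xC386F
clock 6: out=1, reg = 0xE1C37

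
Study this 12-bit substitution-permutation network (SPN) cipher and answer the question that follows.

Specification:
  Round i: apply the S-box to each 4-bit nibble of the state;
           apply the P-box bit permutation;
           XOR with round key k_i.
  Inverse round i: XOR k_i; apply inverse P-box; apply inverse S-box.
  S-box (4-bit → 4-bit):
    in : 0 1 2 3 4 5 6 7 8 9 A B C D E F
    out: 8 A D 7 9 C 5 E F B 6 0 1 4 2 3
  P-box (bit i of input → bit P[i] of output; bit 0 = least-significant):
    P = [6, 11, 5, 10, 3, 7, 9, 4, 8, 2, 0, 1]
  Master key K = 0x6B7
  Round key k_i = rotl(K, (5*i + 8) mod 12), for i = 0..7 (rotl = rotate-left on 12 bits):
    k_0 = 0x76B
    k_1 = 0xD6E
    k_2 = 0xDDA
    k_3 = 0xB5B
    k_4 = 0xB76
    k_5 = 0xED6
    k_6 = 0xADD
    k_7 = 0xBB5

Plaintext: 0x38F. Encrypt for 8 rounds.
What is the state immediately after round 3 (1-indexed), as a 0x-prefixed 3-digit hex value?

0x4CA

s_0 = plaintext = 0x38F
s_1 = Round(s_0, k_0) = 0xCB6
s_2 = Round(s_1, k_1) = 0xC0E
s_3 = Round(s_2, k_2) = 0x4CA
s_4 = Round(s_3, k_3) = 0x271
s_5 = Round(s_4, k_4) = 0x4E5
s_6 = Round(s_5, k_5) = 0xB74
s_7 = Round(s_6, k_6) = 0xC0D
s_8 = Round(s_7, k_7) = 0xA85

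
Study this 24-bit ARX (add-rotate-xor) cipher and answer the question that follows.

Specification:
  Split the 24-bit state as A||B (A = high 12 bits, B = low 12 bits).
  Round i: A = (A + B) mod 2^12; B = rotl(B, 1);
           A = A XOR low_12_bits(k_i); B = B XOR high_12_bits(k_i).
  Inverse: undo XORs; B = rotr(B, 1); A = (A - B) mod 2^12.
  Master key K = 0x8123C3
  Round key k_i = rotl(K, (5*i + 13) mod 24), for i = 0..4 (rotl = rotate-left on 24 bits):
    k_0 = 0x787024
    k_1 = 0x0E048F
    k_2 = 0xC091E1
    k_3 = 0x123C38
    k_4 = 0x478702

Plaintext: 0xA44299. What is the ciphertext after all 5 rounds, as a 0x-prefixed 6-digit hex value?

s_0 = plaintext = 0xA44299
s_1 = Round(s_0, k_0) = 0xCF92B5
s_2 = Round(s_1, k_1) = 0xB2158A
s_3 = Round(s_2, k_2) = 0x14A71D
s_4 = Round(s_3, k_3) = 0x45FF19
s_5 = Round(s_4, k_4) = 0x47AA4B

0x47AA4B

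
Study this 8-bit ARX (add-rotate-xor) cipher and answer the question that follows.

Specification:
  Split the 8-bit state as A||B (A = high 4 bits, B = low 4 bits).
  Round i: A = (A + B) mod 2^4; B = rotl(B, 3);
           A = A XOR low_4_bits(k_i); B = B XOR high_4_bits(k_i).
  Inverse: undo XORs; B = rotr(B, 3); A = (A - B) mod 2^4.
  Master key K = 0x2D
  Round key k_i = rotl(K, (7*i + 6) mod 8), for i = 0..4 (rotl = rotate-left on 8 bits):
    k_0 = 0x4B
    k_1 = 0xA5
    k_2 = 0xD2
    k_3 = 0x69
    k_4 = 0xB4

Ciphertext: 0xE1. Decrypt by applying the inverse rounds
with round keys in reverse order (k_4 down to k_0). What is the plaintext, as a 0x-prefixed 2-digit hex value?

s_0 = ciphertext = 0xE1
s_1 = InvRound(s_0, k_4) = 0x55
s_2 = InvRound(s_1, k_3) = 0x66
s_3 = InvRound(s_2, k_2) = 0xD7
s_4 = InvRound(s_3, k_1) = 0xDB
s_5 = InvRound(s_4, k_0) = 0x7F

0x7F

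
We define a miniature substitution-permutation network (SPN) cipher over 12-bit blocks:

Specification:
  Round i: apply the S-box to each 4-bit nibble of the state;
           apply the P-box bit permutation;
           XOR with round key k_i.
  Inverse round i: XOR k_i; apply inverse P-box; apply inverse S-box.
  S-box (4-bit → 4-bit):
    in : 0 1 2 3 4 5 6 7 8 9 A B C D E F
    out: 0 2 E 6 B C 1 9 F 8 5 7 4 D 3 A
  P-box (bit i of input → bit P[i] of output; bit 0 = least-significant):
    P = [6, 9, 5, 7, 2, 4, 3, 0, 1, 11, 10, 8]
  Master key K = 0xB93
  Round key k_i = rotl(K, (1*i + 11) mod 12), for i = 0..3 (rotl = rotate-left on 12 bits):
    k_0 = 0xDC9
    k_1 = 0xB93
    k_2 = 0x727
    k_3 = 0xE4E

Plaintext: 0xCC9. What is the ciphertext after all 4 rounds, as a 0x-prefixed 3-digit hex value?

s_0 = plaintext = 0xCC9
s_1 = Round(s_0, k_0) = 0x941
s_2 = Round(s_1, k_1) = 0x886
s_3 = Round(s_2, k_2) = 0xA78
s_4 = Round(s_3, k_3) = 0x8A9

0x8A9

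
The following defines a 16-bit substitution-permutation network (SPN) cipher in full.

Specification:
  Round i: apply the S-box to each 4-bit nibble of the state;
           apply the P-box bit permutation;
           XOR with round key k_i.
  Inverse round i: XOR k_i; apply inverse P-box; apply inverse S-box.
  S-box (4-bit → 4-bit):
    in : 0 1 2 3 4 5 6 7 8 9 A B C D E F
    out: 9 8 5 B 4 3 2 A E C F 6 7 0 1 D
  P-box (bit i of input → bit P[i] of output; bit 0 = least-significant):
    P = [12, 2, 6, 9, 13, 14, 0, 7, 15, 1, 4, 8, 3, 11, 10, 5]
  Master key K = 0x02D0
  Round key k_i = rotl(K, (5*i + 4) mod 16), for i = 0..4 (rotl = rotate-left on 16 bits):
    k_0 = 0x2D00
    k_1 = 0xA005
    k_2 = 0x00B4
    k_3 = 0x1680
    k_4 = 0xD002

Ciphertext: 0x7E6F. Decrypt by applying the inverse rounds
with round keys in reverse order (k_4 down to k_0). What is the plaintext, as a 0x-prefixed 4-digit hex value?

s_0 = ciphertext = 0x7E6F
s_1 = InvRound(s_0, k_4) = 0xAE28
s_2 = InvRound(s_1, k_3) = 0x3E0E
s_3 = InvRound(s_2, k_2) = 0xAB00
s_4 = InvRound(s_3, k_1) = 0x6147
s_5 = InvRound(s_4, k_0) = 0xB6BB

0xB6BB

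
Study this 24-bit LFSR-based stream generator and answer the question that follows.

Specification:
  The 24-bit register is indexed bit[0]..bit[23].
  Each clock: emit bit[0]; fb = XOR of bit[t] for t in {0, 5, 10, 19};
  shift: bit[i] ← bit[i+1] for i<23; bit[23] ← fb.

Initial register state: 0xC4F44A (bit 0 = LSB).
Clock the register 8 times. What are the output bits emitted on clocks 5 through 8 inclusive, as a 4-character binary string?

reg_0 = 0xC4F44A
clock 1: out=0, reg = 0xE27A25
clock 2: out=1, reg = 0x713D12
clock 3: out=0, reg = 0xB89E89
clock 4: out=1, reg = 0xDC4F44
clock 5: out=0, reg = 0x6E27A2
clock 6: out=0, reg = 0xB713D1
clock 7: out=1, reg = 0xDB89E8
clock 8: out=0, reg = 0x6DC4F4

0010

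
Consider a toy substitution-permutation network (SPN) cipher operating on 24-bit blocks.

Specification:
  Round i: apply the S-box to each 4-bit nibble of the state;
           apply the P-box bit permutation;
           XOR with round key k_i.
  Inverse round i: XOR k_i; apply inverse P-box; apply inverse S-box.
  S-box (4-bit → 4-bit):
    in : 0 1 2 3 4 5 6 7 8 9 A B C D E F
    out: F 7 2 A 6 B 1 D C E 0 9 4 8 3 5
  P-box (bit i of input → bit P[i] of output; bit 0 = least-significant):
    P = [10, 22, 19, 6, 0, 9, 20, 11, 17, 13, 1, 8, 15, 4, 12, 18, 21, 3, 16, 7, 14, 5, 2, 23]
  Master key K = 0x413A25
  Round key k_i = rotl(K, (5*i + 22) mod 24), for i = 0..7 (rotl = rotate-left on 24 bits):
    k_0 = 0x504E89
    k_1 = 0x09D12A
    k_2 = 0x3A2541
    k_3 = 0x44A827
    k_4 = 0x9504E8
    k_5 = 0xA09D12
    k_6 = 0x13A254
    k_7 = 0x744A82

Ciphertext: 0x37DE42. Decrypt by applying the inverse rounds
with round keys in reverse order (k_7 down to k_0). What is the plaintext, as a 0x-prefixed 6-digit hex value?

0x268B4E

s_0 = ciphertext = 0x37DE42
s_1 = InvRound(s_0, k_7) = 0xA8F6A5
s_2 = InvRound(s_1, k_6) = 0x5746F7
s_3 = InvRound(s_2, k_5) = 0x077B03
s_4 = InvRound(s_3, k_4) = 0x53C00B
s_5 = InvRound(s_4, k_3) = 0x14DE8A
s_6 = InvRound(s_5, k_2) = 0x657058
s_7 = InvRound(s_6, k_1) = 0x2659A9
s_8 = InvRound(s_7, k_0) = 0x268B4E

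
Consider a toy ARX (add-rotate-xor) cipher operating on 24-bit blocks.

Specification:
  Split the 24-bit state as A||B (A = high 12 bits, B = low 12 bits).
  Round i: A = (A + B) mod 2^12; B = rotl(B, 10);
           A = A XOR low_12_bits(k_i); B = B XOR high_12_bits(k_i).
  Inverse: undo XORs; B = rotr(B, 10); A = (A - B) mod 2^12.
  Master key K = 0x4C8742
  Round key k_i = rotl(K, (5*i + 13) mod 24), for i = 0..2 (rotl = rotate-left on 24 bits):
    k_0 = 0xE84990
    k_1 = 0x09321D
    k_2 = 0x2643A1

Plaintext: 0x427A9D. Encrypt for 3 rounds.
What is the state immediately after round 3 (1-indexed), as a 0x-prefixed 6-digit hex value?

s_0 = plaintext = 0x427A9D
s_1 = Round(s_0, k_0) = 0x754823
s_2 = Round(s_1, k_1) = 0xD6AE9B
s_3 = Round(s_2, k_2) = 0xFA4DC2

0xFA4DC2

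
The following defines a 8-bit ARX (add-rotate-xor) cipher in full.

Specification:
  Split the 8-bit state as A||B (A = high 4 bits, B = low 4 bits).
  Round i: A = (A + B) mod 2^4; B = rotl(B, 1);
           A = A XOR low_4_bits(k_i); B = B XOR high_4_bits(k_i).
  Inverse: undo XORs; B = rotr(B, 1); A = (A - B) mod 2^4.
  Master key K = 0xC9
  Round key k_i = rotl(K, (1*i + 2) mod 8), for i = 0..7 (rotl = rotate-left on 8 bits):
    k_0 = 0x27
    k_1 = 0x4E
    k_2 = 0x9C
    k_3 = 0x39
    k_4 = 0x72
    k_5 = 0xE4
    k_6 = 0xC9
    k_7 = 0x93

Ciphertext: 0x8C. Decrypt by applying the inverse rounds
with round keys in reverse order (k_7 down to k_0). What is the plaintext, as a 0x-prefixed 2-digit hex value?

s_0 = ciphertext = 0x8C
s_1 = InvRound(s_0, k_7) = 0x1A
s_2 = InvRound(s_1, k_6) = 0x53
s_3 = InvRound(s_2, k_5) = 0x3E
s_4 = InvRound(s_3, k_4) = 0x5C
s_5 = InvRound(s_4, k_3) = 0xDF
s_6 = InvRound(s_5, k_2) = 0xE3
s_7 = InvRound(s_6, k_1) = 0x5B
s_8 = InvRound(s_7, k_0) = 0x6C

0x6C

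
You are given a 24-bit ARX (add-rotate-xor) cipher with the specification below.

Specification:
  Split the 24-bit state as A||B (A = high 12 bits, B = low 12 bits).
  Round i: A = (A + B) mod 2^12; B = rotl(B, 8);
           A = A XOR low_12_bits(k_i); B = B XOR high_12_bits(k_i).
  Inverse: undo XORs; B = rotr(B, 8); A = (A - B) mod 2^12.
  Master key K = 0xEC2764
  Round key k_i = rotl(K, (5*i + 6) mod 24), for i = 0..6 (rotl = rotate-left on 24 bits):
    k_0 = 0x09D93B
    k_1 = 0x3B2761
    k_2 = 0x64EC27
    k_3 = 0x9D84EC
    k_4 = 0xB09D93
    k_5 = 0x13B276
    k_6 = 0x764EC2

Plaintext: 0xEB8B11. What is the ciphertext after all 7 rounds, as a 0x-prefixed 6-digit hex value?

0xDF815F

s_0 = plaintext = 0xEB8B11
s_1 = Round(s_0, k_0) = 0x0F212C
s_2 = Round(s_1, k_1) = 0x57FFA0
s_3 = Round(s_2, k_2) = 0x9386B4
s_4 = Round(s_3, k_3) = 0xB00DB3
s_5 = Round(s_4, k_4) = 0x5208D2
s_6 = Round(s_5, k_5) = 0xF843B6
s_7 = Round(s_6, k_6) = 0xDF815F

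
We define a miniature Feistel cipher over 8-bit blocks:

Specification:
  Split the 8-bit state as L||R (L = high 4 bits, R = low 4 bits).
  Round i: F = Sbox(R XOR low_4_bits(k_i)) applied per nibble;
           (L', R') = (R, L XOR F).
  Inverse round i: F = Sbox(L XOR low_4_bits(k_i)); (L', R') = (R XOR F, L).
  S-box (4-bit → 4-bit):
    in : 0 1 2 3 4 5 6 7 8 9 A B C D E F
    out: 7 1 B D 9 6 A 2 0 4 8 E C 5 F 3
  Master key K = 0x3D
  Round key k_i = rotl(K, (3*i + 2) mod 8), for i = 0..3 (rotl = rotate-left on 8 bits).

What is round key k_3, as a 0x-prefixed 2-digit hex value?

K = 0x3D
k_0 = rotl(K, (3*0+2) mod 8) = rotl(K, 2) = 0xF4
k_1 = rotl(K, (3*1+2) mod 8) = rotl(K, 5) = 0xA7
k_2 = rotl(K, (3*2+2) mod 8) = rotl(K, 0) = 0x3D
k_3 = rotl(K, (3*3+2) mod 8) = rotl(K, 3) = 0xE9

0xE9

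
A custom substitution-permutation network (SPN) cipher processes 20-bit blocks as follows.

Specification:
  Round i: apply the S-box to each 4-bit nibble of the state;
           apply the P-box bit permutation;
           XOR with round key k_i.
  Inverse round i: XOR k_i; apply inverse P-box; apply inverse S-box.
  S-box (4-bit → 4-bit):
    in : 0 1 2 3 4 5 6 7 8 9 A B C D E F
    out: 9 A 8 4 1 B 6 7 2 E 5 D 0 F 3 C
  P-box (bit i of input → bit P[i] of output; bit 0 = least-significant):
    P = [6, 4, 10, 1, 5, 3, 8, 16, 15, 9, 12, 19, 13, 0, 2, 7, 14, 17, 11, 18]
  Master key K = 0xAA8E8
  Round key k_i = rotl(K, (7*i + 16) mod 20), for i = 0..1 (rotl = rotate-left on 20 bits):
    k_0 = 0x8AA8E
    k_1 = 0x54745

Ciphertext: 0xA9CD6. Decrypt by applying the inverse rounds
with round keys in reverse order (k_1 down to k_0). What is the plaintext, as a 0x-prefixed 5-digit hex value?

s_0 = ciphertext = 0xA9CD6
s_1 = InvRound(s_0, k_1) = 0xD1DF1
s_2 = InvRound(s_1, k_0) = 0x277DD

0x277DD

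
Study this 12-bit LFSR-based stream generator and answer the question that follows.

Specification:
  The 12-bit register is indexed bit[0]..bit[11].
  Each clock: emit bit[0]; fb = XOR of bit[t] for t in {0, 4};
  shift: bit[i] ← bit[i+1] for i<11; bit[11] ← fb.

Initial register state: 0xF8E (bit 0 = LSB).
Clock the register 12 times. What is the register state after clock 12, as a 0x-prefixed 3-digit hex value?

reg_0 = 0xF8E
clock 1: out=0, reg = 0x7C7
clock 2: out=1, reg = 0xBE3
clock 3: out=1, reg = 0xDF1
clock 4: out=1, reg = 0x6F8
clock 5: out=0, reg = 0xB7C
clock 6: out=0, reg = 0xDBE
clock 7: out=0, reg = 0xEDF
clock 8: out=1, reg = 0x76F
clock 9: out=1, reg = 0xBB7
clock 10: out=1, reg = 0x5DB
clock 11: out=1, reg = 0x2ED
clock 12: out=1, reg = 0x976

0x976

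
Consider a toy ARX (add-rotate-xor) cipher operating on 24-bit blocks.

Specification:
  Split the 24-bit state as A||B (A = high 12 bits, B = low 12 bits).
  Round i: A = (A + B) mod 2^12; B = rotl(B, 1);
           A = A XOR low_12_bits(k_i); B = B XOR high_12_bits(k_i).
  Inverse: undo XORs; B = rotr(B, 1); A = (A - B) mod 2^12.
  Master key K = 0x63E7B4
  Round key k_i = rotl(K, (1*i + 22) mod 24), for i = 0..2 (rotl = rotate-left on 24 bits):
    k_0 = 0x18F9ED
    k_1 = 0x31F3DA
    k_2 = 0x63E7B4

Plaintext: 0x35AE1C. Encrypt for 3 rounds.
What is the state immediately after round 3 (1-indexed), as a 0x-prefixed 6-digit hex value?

s_0 = plaintext = 0x35AE1C
s_1 = Round(s_0, k_0) = 0x89BDB6
s_2 = Round(s_1, k_1) = 0x58B872
s_3 = Round(s_2, k_2) = 0xA496DB

0xA496DB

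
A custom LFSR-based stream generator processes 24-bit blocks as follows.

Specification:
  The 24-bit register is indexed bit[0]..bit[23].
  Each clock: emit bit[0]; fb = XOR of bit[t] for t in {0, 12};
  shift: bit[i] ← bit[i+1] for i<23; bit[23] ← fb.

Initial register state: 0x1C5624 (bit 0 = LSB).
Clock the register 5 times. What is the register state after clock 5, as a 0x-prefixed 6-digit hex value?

reg_0 = 0x1C5624
clock 1: out=0, reg = 0x8E2B12
clock 2: out=0, reg = 0x471589
clock 3: out=1, reg = 0x238AC4
clock 4: out=0, reg = 0x11C562
clock 5: out=0, reg = 0x08E2B1

0x08E2B1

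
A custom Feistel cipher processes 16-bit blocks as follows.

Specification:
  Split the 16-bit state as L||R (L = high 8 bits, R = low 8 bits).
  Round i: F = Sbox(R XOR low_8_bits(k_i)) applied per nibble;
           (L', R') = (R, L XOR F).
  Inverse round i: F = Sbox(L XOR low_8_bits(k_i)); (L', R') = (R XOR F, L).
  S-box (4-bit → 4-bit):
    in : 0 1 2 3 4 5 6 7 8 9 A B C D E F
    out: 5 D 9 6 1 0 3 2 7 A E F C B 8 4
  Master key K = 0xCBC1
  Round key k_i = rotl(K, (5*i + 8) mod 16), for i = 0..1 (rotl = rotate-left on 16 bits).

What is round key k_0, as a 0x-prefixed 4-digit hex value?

0xC1CB

K = 0xCBC1
k_0 = rotl(K, (5*0+8) mod 16) = rotl(K, 8) = 0xC1CB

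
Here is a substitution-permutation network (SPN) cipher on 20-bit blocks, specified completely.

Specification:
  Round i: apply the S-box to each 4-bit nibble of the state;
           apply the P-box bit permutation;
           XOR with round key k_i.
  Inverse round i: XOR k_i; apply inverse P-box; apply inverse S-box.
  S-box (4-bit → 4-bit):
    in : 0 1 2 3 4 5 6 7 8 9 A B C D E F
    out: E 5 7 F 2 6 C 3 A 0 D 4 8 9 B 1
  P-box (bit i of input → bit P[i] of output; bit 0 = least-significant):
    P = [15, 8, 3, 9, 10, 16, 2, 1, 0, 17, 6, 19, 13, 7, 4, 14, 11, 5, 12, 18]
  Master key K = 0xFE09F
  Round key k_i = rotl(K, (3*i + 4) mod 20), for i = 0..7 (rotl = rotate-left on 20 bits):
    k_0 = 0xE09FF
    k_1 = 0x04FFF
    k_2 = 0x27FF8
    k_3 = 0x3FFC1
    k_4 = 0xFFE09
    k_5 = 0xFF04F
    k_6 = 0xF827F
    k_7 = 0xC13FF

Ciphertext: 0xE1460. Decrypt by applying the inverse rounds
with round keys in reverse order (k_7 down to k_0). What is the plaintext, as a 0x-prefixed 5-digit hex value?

0xD38C8

s_0 = ciphertext = 0xE1460
s_1 = InvRound(s_0, k_7) = 0x957A0
s_2 = InvRound(s_1, k_6) = 0x602A2
s_3 = InvRound(s_2, k_5) = 0x5EA5A
s_4 = InvRound(s_3, k_4) = 0xBB3D9
s_5 = InvRound(s_4, k_3) = 0xF6CFB
s_6 = InvRound(s_5, k_2) = 0x69D88
s_7 = InvRound(s_6, k_1) = 0x0626D
s_8 = InvRound(s_7, k_0) = 0xD38C8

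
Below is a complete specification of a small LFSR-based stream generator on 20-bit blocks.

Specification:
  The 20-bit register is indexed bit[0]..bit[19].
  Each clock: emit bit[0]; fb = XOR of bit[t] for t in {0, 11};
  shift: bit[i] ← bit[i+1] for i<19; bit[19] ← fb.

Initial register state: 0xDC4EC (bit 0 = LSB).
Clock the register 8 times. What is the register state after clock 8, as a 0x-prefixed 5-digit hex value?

0x54DC4

reg_0 = 0xDC4EC
clock 1: out=0, reg = 0x6E276
clock 2: out=0, reg = 0x3713B
clock 3: out=1, reg = 0x9B89D
clock 4: out=1, reg = 0x4DC4E
clock 5: out=0, reg = 0xA6E27
clock 6: out=1, reg = 0x53713
clock 7: out=1, reg = 0xA9B89
clock 8: out=1, reg = 0x54DC4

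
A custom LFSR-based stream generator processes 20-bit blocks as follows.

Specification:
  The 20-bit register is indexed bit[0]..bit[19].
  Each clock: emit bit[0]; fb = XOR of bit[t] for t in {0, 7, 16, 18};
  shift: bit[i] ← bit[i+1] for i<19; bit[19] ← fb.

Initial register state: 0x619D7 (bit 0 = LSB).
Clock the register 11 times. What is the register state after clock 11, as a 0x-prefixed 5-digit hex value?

0x35EC3

reg_0 = 0x619D7
clock 1: out=1, reg = 0xB0CEB
clock 2: out=1, reg = 0xD8675
clock 3: out=1, reg = 0xEC33A
clock 4: out=0, reg = 0xF619D
clock 5: out=1, reg = 0x7B0CE
clock 6: out=0, reg = 0xBD867
clock 7: out=1, reg = 0x5EC33
clock 8: out=1, reg = 0xAF619
clock 9: out=1, reg = 0xD7B0C
clock 10: out=0, reg = 0x6BD86
clock 11: out=0, reg = 0x35EC3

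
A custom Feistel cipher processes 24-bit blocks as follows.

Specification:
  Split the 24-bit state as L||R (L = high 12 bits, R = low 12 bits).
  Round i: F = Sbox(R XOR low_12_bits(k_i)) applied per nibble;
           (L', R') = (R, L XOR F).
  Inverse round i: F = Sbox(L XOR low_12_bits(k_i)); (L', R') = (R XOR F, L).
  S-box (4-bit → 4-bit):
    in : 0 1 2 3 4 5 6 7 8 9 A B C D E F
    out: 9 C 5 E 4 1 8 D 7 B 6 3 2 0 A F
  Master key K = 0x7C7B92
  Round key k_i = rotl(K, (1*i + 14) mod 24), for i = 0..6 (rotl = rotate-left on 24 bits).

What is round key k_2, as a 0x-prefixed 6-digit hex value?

K = 0x7C7B92
k_0 = rotl(K, (1*0+14) mod 24) = rotl(K, 14) = 0xE49F1E
k_1 = rotl(K, (1*1+14) mod 24) = rotl(K, 15) = 0xC93E3D
k_2 = rotl(K, (1*2+14) mod 24) = rotl(K, 16) = 0x927C7B

0x927C7B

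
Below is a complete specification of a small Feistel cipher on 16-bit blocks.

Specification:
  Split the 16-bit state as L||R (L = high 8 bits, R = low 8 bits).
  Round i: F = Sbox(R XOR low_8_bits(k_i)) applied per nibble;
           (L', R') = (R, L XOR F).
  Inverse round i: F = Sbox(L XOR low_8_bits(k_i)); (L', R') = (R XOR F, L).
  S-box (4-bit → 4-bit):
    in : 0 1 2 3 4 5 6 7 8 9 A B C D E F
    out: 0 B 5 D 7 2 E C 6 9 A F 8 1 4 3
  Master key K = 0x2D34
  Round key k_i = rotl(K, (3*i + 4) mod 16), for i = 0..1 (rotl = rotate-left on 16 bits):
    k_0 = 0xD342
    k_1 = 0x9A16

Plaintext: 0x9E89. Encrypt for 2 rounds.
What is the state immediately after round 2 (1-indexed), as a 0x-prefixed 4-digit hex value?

0x1185

s_0 = plaintext = 0x9E89
s_1 = Round(s_0, k_0) = 0x8911
s_2 = Round(s_1, k_1) = 0x1185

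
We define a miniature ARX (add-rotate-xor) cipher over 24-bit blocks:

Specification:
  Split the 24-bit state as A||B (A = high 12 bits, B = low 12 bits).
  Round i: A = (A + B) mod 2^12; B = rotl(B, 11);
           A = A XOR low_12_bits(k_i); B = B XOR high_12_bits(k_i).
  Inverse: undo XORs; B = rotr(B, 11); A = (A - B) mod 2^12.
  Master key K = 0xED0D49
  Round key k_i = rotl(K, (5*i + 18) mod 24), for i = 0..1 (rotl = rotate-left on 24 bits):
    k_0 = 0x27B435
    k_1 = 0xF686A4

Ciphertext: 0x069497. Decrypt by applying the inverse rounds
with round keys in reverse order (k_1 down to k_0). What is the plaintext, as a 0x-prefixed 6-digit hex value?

0xFF3B08

s_0 = ciphertext = 0x069497
s_1 = InvRound(s_0, k_1) = 0xECE7FF
s_2 = InvRound(s_1, k_0) = 0xFF3B08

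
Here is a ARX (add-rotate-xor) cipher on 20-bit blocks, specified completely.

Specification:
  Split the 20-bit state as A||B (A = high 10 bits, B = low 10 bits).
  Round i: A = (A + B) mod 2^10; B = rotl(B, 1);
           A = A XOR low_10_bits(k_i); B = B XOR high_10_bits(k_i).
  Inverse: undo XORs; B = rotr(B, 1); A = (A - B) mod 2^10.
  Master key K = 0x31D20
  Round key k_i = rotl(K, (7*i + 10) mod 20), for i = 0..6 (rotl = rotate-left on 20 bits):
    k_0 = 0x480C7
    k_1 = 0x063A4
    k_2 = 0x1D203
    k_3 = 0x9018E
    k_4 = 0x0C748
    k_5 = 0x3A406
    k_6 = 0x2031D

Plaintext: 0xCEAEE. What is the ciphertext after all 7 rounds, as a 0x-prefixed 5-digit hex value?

s_0 = plaintext = 0xCEAEE
s_1 = Round(s_0, k_0) = 0xBBCFD
s_2 = Round(s_1, k_1) = 0x121E2
s_3 = Round(s_2, k_2) = 0x0A7B0
s_4 = Round(s_3, k_3) = 0x95D21
s_5 = Round(s_4, k_4) = 0x0C273
s_6 = Round(s_5, k_5) = 0xA940E
s_7 = Round(s_6, k_6) = 0x6B89C

0x6B89C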